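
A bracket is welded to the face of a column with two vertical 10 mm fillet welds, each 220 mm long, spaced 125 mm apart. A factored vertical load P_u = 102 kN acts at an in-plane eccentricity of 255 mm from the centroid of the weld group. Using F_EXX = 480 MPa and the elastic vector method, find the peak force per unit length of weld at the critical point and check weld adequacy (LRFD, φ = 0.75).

Total weld length L_w = 440 mm. Treat welds as unit-width lines.
Polar moment about centroid: J = 2[d³/12 + d(b/2)²] = 2[220³/12 + 220×62.5²] = 3493000 mm³.
Direct shear f_v = P/L_w = 102×10³ / 440 = 231.8 N/mm (vertical).
Torsion M = P·e = 102×10³ × 255 = 26010000 N·mm.
Critical point at (x, y) = (62.5, 110) from centroid. f_tx = M·y/J = 819 N/mm; f_ty = M·x/J = 465.3 N/mm.
Resultant f_max = √[f_tx² + (f_v + f_ty)²] = √[819² + (231.8 + 465.3)²] = 1076 N/mm.
Capacity per unit length: φr_n = 0.75 × 0.6 × 480 × (0.707 × 10) = 1527 N/mm.
1076 ≤ 1527 → adequate.

f_max ≈ 1080 N/mm; adequate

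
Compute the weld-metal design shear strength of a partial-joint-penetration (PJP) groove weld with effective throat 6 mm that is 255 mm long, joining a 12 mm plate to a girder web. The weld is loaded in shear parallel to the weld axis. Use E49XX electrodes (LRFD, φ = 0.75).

φR_n ≈ 337 kN

E49XX → F_EXX = 490 MPa.
Effective throat (given) t_e = 6 mm.
A_we = 6 × 255 = 1530 mm².
F_nw = 0.6 F_EXX = 294 MPa.
φR_n = 0.75 × 294 × 1530 × 10⁻³ = 337.4 kN.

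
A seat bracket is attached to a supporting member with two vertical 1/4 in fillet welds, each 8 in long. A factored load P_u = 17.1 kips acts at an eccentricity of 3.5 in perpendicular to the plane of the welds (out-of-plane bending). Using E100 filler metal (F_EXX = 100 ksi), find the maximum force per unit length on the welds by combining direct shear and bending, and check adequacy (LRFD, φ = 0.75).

L_w = 2 × 8 = 16 in; section modulus (unit throat) S = 2 × L²/6 = 21.33 in².
Direct shear f_v = P/L_w = 17.1/16 = 1.069 kip/in.
Moment M = P × e = 17.1 × 3.5 = 59.85 kip·in; bending f_b = M/S = 2.805 kip/in.
f_max = √(f_v² + f_b²) = √(1.069² + 2.805²) = 3.002 kip/in.
φr_n = 0.75 × 0.6 × 100 × (0.707 × 0.25) = 7.954 kip/in → adequate.

f_max ≈ 3 kip/in; adequate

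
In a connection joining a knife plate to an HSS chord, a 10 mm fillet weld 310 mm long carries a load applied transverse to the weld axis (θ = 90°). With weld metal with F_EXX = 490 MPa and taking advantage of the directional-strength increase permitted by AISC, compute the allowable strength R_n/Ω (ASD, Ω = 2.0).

R_n/Ω ≈ 483 kN

t_e = 0.707 × 10 = 7.07 mm; A_we = 7.07 × 310 = 2192 mm².
Directional factor: 1.0 + 0.5 sin^1.5(90°) = 1.5.
F_nw = 0.6 × 490 × 1.5 = 441 MPa.
R_n/Ω = (441 × 2192) / 2.0 × 10⁻³ = 483.3 kN.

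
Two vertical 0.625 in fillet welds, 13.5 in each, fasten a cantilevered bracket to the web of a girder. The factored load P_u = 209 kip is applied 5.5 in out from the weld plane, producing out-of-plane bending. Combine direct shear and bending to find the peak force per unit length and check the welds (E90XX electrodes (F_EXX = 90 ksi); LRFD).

L_w = 2 × 13.5 = 27 in; section modulus (unit throat) S = 2 × L²/6 = 60.75 in².
Direct shear f_v = P/L_w = 209/27 = 7.741 kip/in.
Moment M = P × e = 209 × 5.5 = 1149.5 kip·in; bending f_b = M/S = 18.92 kip/in.
f_max = √(f_v² + f_b²) = √(7.741² + 18.92²) = 20.44 kip/in.
φr_n = 0.75 × 0.6 × 90 × (0.707 × 0.625) = 17.9 kip/in → NOT adequate.

f_max ≈ 20.4 kip/in; NOT adequate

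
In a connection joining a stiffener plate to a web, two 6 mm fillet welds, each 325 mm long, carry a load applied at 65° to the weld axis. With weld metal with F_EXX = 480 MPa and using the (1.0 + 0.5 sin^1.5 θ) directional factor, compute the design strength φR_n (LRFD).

φR_n ≈ 853 kN

t_e = 0.707 × 6 = 4.242 mm; A_we = 4.242 × 650 = 2757 mm².
Directional factor: 1.0 + 0.5 sin^1.5(65°) = 1.431.
F_nw = 0.6 × 480 × 1.431 = 412.2 MPa.
φR_n = 0.75 × 412.2 × 2757 × 10⁻³ = 852.5 kN.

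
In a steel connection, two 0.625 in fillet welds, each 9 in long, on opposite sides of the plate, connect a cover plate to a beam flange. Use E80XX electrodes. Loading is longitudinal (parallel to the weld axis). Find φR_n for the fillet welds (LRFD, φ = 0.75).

E80XX → F_EXX = 80 ksi.
Effective throat t_e = 0.707 × 0.625 = 0.4419 in.
Total length L = 18 in; A_we = 0.4419 × 18 = 7.954 in².
F_nw = 0.6 F_EXX = 0.6 × 80 = 48 ksi.
φR_n = 0.75 × 48 × 7.954 = 286.3 kip.

φR_n ≈ 286 kip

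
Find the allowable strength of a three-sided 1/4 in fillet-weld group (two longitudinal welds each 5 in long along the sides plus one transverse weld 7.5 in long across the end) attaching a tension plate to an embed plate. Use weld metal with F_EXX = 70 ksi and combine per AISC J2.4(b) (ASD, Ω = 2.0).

t_e = 0.707 × 0.25 = 0.1767 in.
R_nwl = 0.6 × 70 × 0.1767 × 10 = 74.23 kip (longitudinal, 2 welds).
R_nwt = 0.6 × 70 × 0.1767 × 7.5 = 55.68 kip (transverse, base value).
(i) R_nwl + R_nwt = 129.9 kip; (ii) 0.85 R_nwl + 1.5 R_nwt = 146.6 kip.
R_n = max = 146.6 kip [governs: (ii)]; R_n/Ω = 73.31 kip.

R_n/Ω ≈ 73.3 kip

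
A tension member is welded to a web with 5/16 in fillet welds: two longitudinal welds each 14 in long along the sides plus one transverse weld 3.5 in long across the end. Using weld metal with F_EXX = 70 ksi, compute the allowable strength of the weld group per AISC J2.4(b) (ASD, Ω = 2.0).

t_e = 0.707 × 0.3125 = 0.2209 in.
R_nwl = 0.6 × 70 × 0.2209 × 28 = 259.8 kip (longitudinal, 2 welds).
R_nwt = 0.6 × 70 × 0.2209 × 3.5 = 32.48 kip (transverse, base value).
(i) R_nwl + R_nwt = 292.3 kip; (ii) 0.85 R_nwl + 1.5 R_nwt = 269.6 kip.
R_n = max = 292.3 kip [governs: (i)]; R_n/Ω = 146.2 kip.

R_n/Ω ≈ 146 kip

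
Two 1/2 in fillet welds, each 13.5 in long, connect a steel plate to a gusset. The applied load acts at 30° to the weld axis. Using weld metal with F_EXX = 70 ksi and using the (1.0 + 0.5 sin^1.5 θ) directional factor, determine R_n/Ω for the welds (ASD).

t_e = 0.707 × 0.5 = 0.3535 in; A_we = 0.3535 × 27 = 9.544 in².
Directional factor: 1.0 + 0.5 sin^1.5(30°) = 1.177.
F_nw = 0.6 × 70 × 1.177 = 49.42 ksi.
R_n/Ω = (49.42 × 9.544) / 2.0 = 235.9 kip.

R_n/Ω ≈ 236 kip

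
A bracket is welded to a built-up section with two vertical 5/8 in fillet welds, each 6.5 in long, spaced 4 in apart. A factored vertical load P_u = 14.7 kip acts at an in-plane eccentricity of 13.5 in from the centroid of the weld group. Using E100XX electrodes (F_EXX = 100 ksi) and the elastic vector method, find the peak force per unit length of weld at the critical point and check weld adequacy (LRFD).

Total weld length L_w = 13 in. Treat welds as unit-width lines.
Polar moment about centroid: J = 2[d³/12 + d(b/2)²] = 2[6.5³/12 + 6.5×2²] = 97.77 in³.
Direct shear f_v = P/L_w = 14.7 / 13 = 1.131 kip/in (vertical).
Torsion M = P·e = 14.7 × 13.5 = 198.45 kip·in.
Critical point at (x, y) = (2, 3.25) from centroid. f_tx = M·y/J = 6.597 kip/in; f_ty = M·x/J = 4.059 kip/in.
Resultant f_max = √[f_tx² + (f_v + f_ty)²] = √[6.597² + (1.131 + 4.059)²] = 8.394 kip/in.
Capacity per unit length: φr_n = 0.75 × 0.6 × 100 × (0.707 × 0.625) = 19.88 kip/in.
8.394 ≤ 19.88 → adequate.

f_max ≈ 8.39 kip/in; adequate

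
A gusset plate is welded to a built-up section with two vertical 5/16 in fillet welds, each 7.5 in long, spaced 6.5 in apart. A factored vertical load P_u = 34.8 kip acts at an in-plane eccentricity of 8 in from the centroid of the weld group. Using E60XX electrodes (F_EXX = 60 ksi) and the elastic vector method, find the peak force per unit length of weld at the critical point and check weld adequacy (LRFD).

f_max ≈ 7.76 kip/in; NOT adequate

Total weld length L_w = 15 in. Treat welds as unit-width lines.
Polar moment about centroid: J = 2[d³/12 + d(b/2)²] = 2[7.5³/12 + 7.5×3.25²] = 228.8 in³.
Direct shear f_v = P/L_w = 34.8 / 15 = 2.32 kip/in (vertical).
Torsion M = P·e = 34.8 × 8 = 278.4 kip·in.
Critical point at (x, y) = (3.25, 3.75) from centroid. f_tx = M·y/J = 4.564 kip/in; f_ty = M·x/J = 3.955 kip/in.
Resultant f_max = √[f_tx² + (f_v + f_ty)²] = √[4.564² + (2.32 + 3.955)²] = 7.76 kip/in.
Capacity per unit length: φr_n = 0.75 × 0.6 × 60 × (0.707 × 0.3125) = 5.965 kip/in.
7.76 > 5.965 → NOT adequate.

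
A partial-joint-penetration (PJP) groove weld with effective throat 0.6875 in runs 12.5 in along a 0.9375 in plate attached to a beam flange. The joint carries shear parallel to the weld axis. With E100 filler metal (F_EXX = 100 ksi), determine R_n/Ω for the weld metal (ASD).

R_n/Ω ≈ 258 kips

Effective throat (given) t_e = 0.6875 in.
A_we = 0.6875 × 12.5 = 8.594 in².
F_nw = 0.6 F_EXX = 60 ksi.
R_n/Ω = (60 × 8.594) / 2.0 = 257.8 kips.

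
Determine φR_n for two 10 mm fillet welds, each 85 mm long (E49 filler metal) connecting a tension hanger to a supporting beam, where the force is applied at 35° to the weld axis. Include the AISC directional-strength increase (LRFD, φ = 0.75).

E49XX → F_EXX = 490 MPa.
t_e = 0.707 × 10 = 7.07 mm; A_we = 7.07 × 170 = 1202 mm².
Directional factor: 1.0 + 0.5 sin^1.5(35°) = 1.217.
F_nw = 0.6 × 490 × 1.217 = 357.9 MPa.
φR_n = 0.75 × 357.9 × 1202 × 10⁻³ = 322.6 kN.

φR_n ≈ 323 kN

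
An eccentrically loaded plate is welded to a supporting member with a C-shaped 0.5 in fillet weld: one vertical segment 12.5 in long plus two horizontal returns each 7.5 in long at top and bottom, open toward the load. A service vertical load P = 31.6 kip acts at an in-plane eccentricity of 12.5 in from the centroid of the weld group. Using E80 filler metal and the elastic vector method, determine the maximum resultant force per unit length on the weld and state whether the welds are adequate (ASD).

f_max ≈ 4.42 kip/in; adequate

E80XX → F_EXX = 80 ksi.
Total weld length L_w = 27.5 in. Treat welds as unit-width lines.
Centroid: x̄ = 2×7.5×3.75 / 27.5 = 2.045 in from the vertical weld.
Polar moment about centroid: J = I_x + I_y = [12.5³/12 + 2×7.5×6.25²] + [12.5×2.045² + 2(7.5³/12 + 7.5×1.705²)] = 914.9 in³.
Direct shear f_v = P/L_w = 31.6 / 27.5 = 1.149 kip/in (vertical).
Torsion M = P·e = 31.6 × 12.5 = 395 kip·in.
Critical point at (x, y) = (5.455, 6.25) from centroid. f_tx = M·y/J = 2.698 kip/in; f_ty = M·x/J = 2.355 kip/in.
Resultant f_max = √[f_tx² + (f_v + f_ty)²] = √[2.698² + (1.149 + 2.355)²] = 4.423 kip/in.
Capacity per unit length: r_n/Ω = (1/2.0) × 0.6 × 80 × (0.707 × 0.5) = 8.484 kip/in.
4.423 ≤ 8.484 → adequate.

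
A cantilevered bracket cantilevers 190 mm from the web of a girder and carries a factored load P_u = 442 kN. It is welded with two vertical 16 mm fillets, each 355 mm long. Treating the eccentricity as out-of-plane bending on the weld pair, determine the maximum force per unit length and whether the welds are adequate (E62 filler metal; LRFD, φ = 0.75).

f_max ≈ 2090 N/mm; adequate

E62XX → F_EXX = 620 MPa.
L_w = 2 × 355 = 710 mm; section modulus (unit throat) S = 2 × L²/6 = 42010 mm².
Direct shear f_v = P/L_w = 442×10³/710 = 622.5 N/mm.
Moment M = P × e = 442×10³ × 190 = 83980000 N·mm; bending f_b = M/S = 1999 N/mm.
f_max = √(f_v² + f_b²) = √(622.5² + 1999²) = 2094 N/mm.
φr_n = 0.75 × 0.6 × 620 × (0.707 × 16) = 3156 N/mm → adequate.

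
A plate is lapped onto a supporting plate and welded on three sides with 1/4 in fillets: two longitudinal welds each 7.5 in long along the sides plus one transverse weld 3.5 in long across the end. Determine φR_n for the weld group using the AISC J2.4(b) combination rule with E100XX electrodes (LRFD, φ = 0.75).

E100XX → F_EXX = 100 ksi.
t_e = 0.707 × 0.25 = 0.1767 in.
R_nwl = 0.6 × 100 × 0.1767 × 15 = 159.1 kip (longitudinal, 2 welds).
R_nwt = 0.6 × 100 × 0.1767 × 3.5 = 37.12 kip (transverse, base value).
(i) R_nwl + R_nwt = 196.2 kip; (ii) 0.85 R_nwl + 1.5 R_nwt = 190.9 kip.
R_n = max = 196.2 kip [governs: (i)]; φR_n = 147.1 kip.

φR_n ≈ 147 kip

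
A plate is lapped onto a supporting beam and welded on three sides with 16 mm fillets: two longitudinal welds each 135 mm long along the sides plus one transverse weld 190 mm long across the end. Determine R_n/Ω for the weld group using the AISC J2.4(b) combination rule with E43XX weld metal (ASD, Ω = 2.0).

R_n/Ω ≈ 751 kN

E43XX → F_EXX = 430 MPa.
t_e = 0.707 × 16 = 11.31 mm.
R_nwl = 0.6 × 430 × 11.31 × 270 × 10⁻³ = 788 kN (longitudinal, 2 welds).
R_nwt = 0.6 × 430 × 11.31 × 190 × 10⁻³ = 554.5 kN (transverse, base value).
(i) R_nwl + R_nwt = 1343 kN; (ii) 0.85 R_nwl + 1.5 R_nwt = 1502 kN.
R_n = max = 1502 kN [governs: (ii)]; R_n/Ω = 750.8 kN.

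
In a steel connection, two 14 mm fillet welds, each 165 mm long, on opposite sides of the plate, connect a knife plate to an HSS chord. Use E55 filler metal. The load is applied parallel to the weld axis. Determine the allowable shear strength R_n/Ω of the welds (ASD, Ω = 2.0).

E55XX → F_EXX = 550 MPa.
Effective throat t_e = 0.707 × 14 = 9.898 mm.
Total length L = 330 mm; A_we = 9.898 × 330 = 3266 mm².
F_nw = 0.6 F_EXX = 0.6 × 550 = 330 MPa.
R_n = 330 × 3266 × 10⁻³ = 1078 kN; R_n/Ω = 1078/2.0 = 538.9 kN.

R_n/Ω ≈ 539 kN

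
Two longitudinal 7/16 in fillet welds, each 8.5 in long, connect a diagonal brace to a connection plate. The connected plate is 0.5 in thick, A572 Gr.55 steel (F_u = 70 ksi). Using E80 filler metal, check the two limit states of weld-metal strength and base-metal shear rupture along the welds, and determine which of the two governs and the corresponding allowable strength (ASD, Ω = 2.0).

E80XX → F_EXX = 80 ksi.
t_e = 0.707 × 0.4375 = 0.3093 in; L = 17 in.
Weld metal: R_n/Ω = (1/2.0) × 0.6 × 80 × 0.3093 × 17 = 126.2 kips.
Base metal (shear rupture): R_n/Ω = (1/2.0) × 0.6 × 70 × 0.5 × 17 = 178.5 kips.
Governing: weld metal.

R_n/Ω ≈ 126 kips (weld metal governs)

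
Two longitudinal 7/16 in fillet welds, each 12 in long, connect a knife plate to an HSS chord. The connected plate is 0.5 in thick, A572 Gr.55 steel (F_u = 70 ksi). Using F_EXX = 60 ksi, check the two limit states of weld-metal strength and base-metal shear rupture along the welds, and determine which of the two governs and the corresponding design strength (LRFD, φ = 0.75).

t_e = 0.707 × 0.4375 = 0.3093 in; L = 24 in.
Weld metal: φR_n = 0.75 × 0.6 × 60 × 0.3093 × 24 = 200.4 kip.
Base metal (shear rupture): φR_n = 0.75 × 0.6 × 70 × 0.5 × 24 = 378 kip.
Governing: weld metal.

φR_n ≈ 200 kip (weld metal governs)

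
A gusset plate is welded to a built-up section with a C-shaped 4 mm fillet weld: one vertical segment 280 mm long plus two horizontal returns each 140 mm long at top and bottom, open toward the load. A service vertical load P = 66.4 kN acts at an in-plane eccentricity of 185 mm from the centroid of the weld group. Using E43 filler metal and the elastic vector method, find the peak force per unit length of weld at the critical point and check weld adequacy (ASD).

f_max ≈ 339 N/mm; adequate

E43XX → F_EXX = 430 MPa.
Total weld length L_w = 560 mm. Treat welds as unit-width lines.
Centroid: x̄ = 2×140×70 / 560 = 35 mm from the vertical weld.
Polar moment about centroid: J = I_x + I_y = [280³/12 + 2×140×140²] + [280×35² + 2(140³/12 + 140×35²)] = 8461000 mm³.
Direct shear f_v = P/L_w = 66.4×10³ / 560 = 118.6 N/mm (vertical).
Torsion M = P·e = 66.4×10³ × 185 = 12284000 N·mm.
Critical point at (x, y) = (105, 140) from centroid. f_tx = M·y/J = 203.3 N/mm; f_ty = M·x/J = 152.4 N/mm.
Resultant f_max = √[f_tx² + (f_v + f_ty)²] = √[203.3² + (118.6 + 152.4)²] = 338.8 N/mm.
Capacity per unit length: r_n/Ω = (1/2.0) × 0.6 × 430 × (0.707 × 4) = 364.8 N/mm.
338.8 ≤ 364.8 → adequate.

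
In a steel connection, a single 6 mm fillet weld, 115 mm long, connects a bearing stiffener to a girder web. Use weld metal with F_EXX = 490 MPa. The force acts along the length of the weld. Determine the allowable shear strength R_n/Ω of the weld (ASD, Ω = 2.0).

R_n/Ω ≈ 71.7 kN

Effective throat t_e = 0.707 × 6 = 4.242 mm.
Total length L = 115 mm; A_we = 4.242 × 115 = 487.8 mm².
F_nw = 0.6 F_EXX = 0.6 × 490 = 294 MPa.
R_n = 294 × 487.8 × 10⁻³ = 143.4 kN; R_n/Ω = 143.4/2.0 = 71.71 kN.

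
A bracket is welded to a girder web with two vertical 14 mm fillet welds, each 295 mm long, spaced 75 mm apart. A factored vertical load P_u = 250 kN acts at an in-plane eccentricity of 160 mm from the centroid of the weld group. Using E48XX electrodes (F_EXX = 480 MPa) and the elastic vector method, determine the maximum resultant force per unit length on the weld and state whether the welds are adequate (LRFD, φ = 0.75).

f_max ≈ 1360 N/mm; adequate

Total weld length L_w = 590 mm. Treat welds as unit-width lines.
Polar moment about centroid: J = 2[d³/12 + d(b/2)²] = 2[295³/12 + 295×37.5²] = 5108000 mm³.
Direct shear f_v = P/L_w = 250×10³ / 590 = 423.7 N/mm (vertical).
Torsion M = P·e = 250×10³ × 160 = 40000000 N·mm.
Critical point at (x, y) = (37.5, 147.5) from centroid. f_tx = M·y/J = 1155 N/mm; f_ty = M·x/J = 293.6 N/mm.
Resultant f_max = √[f_tx² + (f_v + f_ty)²] = √[1155² + (423.7 + 293.6)²] = 1360 N/mm.
Capacity per unit length: φr_n = 0.75 × 0.6 × 480 × (0.707 × 14) = 2138 N/mm.
1360 ≤ 2138 → adequate.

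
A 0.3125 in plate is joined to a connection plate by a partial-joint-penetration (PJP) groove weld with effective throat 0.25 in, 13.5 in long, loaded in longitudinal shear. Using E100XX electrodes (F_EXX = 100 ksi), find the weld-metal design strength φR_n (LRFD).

φR_n ≈ 152 kips

Effective throat (given) t_e = 0.25 in.
A_we = 0.25 × 13.5 = 3.375 in².
F_nw = 0.6 F_EXX = 60 ksi.
φR_n = 0.75 × 60 × 3.375 = 151.9 kips.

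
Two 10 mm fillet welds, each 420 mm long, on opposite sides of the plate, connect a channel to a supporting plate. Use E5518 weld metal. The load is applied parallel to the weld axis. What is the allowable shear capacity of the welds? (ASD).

R_n/Ω ≈ 980 kN

E55XX → F_EXX = 550 MPa.
Effective throat t_e = 0.707 × 10 = 7.07 mm.
Total length L = 840 mm; A_we = 7.07 × 840 = 5939 mm².
F_nw = 0.6 F_EXX = 0.6 × 550 = 330 MPa.
R_n = 330 × 5939 × 10⁻³ = 1960 kN; R_n/Ω = 1960/2.0 = 979.9 kN.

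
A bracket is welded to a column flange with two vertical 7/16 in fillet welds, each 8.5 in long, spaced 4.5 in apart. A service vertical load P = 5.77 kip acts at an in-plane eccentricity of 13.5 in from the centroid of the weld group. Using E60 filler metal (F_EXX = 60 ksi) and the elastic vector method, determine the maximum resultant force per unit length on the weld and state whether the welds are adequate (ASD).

f_max ≈ 2.17 kip/in; adequate

Total weld length L_w = 17 in. Treat welds as unit-width lines.
Polar moment about centroid: J = 2[d³/12 + d(b/2)²] = 2[8.5³/12 + 8.5×2.25²] = 188.4 in³.
Direct shear f_v = P/L_w = 5.77 / 17 = 0.3394 kip/in (vertical).
Torsion M = P·e = 5.77 × 13.5 = 77.895 kip·in.
Critical point at (x, y) = (2.25, 4.25) from centroid. f_tx = M·y/J = 1.757 kip/in; f_ty = M·x/J = 0.9302 kip/in.
Resultant f_max = √[f_tx² + (f_v + f_ty)²] = √[1.757² + (0.3394 + 0.9302)²] = 2.168 kip/in.
Capacity per unit length: r_n/Ω = (1/2.0) × 0.6 × 60 × (0.707 × 0.4375) = 5.568 kip/in.
2.168 ≤ 5.568 → adequate.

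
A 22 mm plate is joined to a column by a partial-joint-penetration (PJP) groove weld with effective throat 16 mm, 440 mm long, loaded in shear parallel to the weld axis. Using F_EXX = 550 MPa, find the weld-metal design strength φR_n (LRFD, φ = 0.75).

Effective throat (given) t_e = 16 mm.
A_we = 16 × 440 = 7040 mm².
F_nw = 0.6 F_EXX = 330 MPa.
φR_n = 0.75 × 330 × 7040 × 10⁻³ = 1742 kN.

φR_n ≈ 1740 kN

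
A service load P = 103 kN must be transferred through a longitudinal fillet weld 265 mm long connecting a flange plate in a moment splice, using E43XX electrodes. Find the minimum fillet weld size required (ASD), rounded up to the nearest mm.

E43XX → F_EXX = 430 MPa.
Total weld length L = 265 mm.
Required throat t_e = P × Ω / (0.6 F_EXX × L) = 103 × 2.0 / (0.6 × 430 × 265 × 10⁻³) = 3.013 mm.
Required leg w = t_e / 0.707 = 4.262 mm → use 5 mm.

w = 5 mm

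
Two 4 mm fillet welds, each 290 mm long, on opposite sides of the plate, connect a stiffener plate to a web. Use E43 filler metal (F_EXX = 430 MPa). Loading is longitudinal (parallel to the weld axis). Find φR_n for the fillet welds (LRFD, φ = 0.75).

φR_n ≈ 317 kN

Effective throat t_e = 0.707 × 4 = 2.828 mm.
Total length L = 580 mm; A_we = 2.828 × 580 = 1640 mm².
F_nw = 0.6 F_EXX = 0.6 × 430 = 258 MPa.
φR_n = 0.75 × 258 × 1640 × 10⁻³ = 317.4 kN.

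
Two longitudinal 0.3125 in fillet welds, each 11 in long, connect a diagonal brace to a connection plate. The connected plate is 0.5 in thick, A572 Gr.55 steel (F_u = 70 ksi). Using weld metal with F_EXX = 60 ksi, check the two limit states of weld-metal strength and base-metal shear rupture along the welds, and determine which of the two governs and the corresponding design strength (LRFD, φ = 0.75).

φR_n ≈ 131 kip (weld metal governs)

t_e = 0.707 × 0.3125 = 0.2209 in; L = 22 in.
Weld metal: φR_n = 0.75 × 0.6 × 60 × 0.2209 × 22 = 131.2 kip.
Base metal (shear rupture): φR_n = 0.75 × 0.6 × 70 × 0.5 × 22 = 346.5 kip.
Governing: weld metal.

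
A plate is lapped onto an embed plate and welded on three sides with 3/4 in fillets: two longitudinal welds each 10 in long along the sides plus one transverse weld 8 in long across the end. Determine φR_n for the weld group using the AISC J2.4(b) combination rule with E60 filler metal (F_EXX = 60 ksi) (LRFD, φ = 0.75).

t_e = 0.707 × 0.75 = 0.5302 in.
R_nwl = 0.6 × 60 × 0.5302 × 20 = 381.8 kip (longitudinal, 2 welds).
R_nwt = 0.6 × 60 × 0.5302 × 8 = 152.7 kip (transverse, base value).
(i) R_nwl + R_nwt = 534.5 kip; (ii) 0.85 R_nwl + 1.5 R_nwt = 553.6 kip.
R_n = max = 553.6 kip [governs: (ii)]; φR_n = 415.2 kip.

φR_n ≈ 415 kip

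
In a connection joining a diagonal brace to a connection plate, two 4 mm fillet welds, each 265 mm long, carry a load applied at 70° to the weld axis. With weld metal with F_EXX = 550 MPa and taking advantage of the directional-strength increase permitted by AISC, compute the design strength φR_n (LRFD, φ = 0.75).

φR_n ≈ 540 kN

t_e = 0.707 × 4 = 2.828 mm; A_we = 2.828 × 530 = 1499 mm².
Directional factor: 1.0 + 0.5 sin^1.5(70°) = 1.455.
F_nw = 0.6 × 550 × 1.455 = 480.3 MPa.
φR_n = 0.75 × 480.3 × 1499 × 10⁻³ = 539.9 kN.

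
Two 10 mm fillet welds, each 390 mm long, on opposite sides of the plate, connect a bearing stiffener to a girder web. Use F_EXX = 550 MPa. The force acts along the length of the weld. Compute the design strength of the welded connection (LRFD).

φR_n ≈ 1360 kN

Effective throat t_e = 0.707 × 10 = 7.07 mm.
Total length L = 780 mm; A_we = 7.07 × 780 = 5515 mm².
F_nw = 0.6 F_EXX = 0.6 × 550 = 330 MPa.
φR_n = 0.75 × 330 × 5515 × 10⁻³ = 1365 kN.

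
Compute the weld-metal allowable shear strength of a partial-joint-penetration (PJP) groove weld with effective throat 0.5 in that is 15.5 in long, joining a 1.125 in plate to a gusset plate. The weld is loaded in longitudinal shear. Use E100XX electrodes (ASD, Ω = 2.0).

E100XX → F_EXX = 100 ksi.
Effective throat (given) t_e = 0.5 in.
A_we = 0.5 × 15.5 = 7.75 in².
F_nw = 0.6 F_EXX = 60 ksi.
R_n/Ω = (60 × 7.75) / 2.0 = 232.5 kip.

R_n/Ω ≈ 232 kip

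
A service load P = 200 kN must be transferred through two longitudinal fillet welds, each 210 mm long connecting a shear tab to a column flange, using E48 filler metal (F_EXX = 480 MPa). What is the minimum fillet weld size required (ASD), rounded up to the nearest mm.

Total weld length L = 420 mm.
Required throat t_e = P × Ω / (0.6 F_EXX × L) = 200 × 2.0 / (0.6 × 480 × 420 × 10⁻³) = 3.307 mm.
Required leg w = t_e / 0.707 = 4.677 mm → use 5 mm.

w = 5 mm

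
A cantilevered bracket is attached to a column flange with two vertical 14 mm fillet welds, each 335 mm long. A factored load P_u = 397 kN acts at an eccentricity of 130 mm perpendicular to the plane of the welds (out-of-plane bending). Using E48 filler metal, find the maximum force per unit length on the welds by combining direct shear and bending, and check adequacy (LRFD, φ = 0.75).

E48XX → F_EXX = 480 MPa.
L_w = 2 × 335 = 670 mm; section modulus (unit throat) S = 2 × L²/6 = 37410 mm².
Direct shear f_v = P/L_w = 397×10³/670 = 592.5 N/mm.
Moment M = P × e = 397×10³ × 130 = 51610000 N·mm; bending f_b = M/S = 1380 N/mm.
f_max = √(f_v² + f_b²) = √(592.5² + 1380²) = 1502 N/mm.
φr_n = 0.75 × 0.6 × 480 × (0.707 × 14) = 2138 N/mm → adequate.

f_max ≈ 1500 N/mm; adequate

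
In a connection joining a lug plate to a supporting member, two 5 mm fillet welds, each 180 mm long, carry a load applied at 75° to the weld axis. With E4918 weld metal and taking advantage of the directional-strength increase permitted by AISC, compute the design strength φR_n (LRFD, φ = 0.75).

E49XX → F_EXX = 490 MPa.
t_e = 0.707 × 5 = 3.535 mm; A_we = 3.535 × 360 = 1273 mm².
Directional factor: 1.0 + 0.5 sin^1.5(75°) = 1.475.
F_nw = 0.6 × 490 × 1.475 = 433.6 MPa.
φR_n = 0.75 × 433.6 × 1273 × 10⁻³ = 413.8 kN.

φR_n ≈ 414 kN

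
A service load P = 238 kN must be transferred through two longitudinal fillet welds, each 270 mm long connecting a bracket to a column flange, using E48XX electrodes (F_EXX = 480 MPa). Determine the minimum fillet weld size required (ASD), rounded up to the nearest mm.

Total weld length L = 540 mm.
Required throat t_e = P × Ω / (0.6 F_EXX × L) = 238 × 2.0 / (0.6 × 480 × 540 × 10⁻³) = 3.061 mm.
Required leg w = t_e / 0.707 = 4.329 mm → use 5 mm.

w = 5 mm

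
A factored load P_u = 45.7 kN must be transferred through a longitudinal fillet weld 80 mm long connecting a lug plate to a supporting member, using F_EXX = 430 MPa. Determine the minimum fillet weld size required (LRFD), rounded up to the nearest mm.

Total weld length L = 80 mm.
Required throat t_e = P_u / (φ × 0.6 F_EXX × L) = 45.7 / (0.75 × 0.6 × 430 × 80 × 10⁻³) = 2.952 mm.
Required leg w = t_e / 0.707 = 4.176 mm → use 5 mm.

w = 5 mm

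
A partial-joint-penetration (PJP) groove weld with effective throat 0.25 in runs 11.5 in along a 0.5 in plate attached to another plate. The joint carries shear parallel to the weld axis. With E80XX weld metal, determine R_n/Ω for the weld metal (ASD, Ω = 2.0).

R_n/Ω ≈ 69 kip

E80XX → F_EXX = 80 ksi.
Effective throat (given) t_e = 0.25 in.
A_we = 0.25 × 11.5 = 2.875 in².
F_nw = 0.6 F_EXX = 48 ksi.
R_n/Ω = (48 × 2.875) / 2.0 = 69 kip.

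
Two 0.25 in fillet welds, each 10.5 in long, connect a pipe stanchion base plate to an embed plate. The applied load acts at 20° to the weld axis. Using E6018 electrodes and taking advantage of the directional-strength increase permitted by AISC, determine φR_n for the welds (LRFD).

E60XX → F_EXX = 60 ksi.
t_e = 0.707 × 0.25 = 0.1767 in; A_we = 0.1767 × 21 = 3.712 in².
Directional factor: 1.0 + 0.5 sin^1.5(20°) = 1.1.
F_nw = 0.6 × 60 × 1.1 = 39.6 ksi.
φR_n = 0.75 × 39.6 × 3.712 = 110.2 kips.

φR_n ≈ 110 kips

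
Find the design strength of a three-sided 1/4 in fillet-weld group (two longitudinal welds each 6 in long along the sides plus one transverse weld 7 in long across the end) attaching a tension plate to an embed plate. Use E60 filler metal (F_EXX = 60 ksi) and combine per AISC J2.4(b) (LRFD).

φR_n ≈ 98.8 kip

t_e = 0.707 × 0.25 = 0.1767 in.
R_nwl = 0.6 × 60 × 0.1767 × 12 = 76.36 kip (longitudinal, 2 welds).
R_nwt = 0.6 × 60 × 0.1767 × 7 = 44.54 kip (transverse, base value).
(i) R_nwl + R_nwt = 120.9 kip; (ii) 0.85 R_nwl + 1.5 R_nwt = 131.7 kip.
R_n = max = 131.7 kip [governs: (ii)]; φR_n = 98.79 kip.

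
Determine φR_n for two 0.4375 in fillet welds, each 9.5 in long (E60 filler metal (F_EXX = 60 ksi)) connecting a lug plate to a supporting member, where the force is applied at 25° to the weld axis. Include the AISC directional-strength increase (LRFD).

φR_n ≈ 180 kip

t_e = 0.707 × 0.4375 = 0.3093 in; A_we = 0.3093 × 19 = 5.877 in².
Directional factor: 1.0 + 0.5 sin^1.5(25°) = 1.137.
F_nw = 0.6 × 60 × 1.137 = 40.95 ksi.
φR_n = 0.75 × 40.95 × 5.877 = 180.5 kip.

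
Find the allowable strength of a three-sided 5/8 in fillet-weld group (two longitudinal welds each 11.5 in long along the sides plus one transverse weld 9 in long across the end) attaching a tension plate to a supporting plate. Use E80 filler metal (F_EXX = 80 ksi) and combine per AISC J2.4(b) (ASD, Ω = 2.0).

R_n/Ω ≈ 350 kip

t_e = 0.707 × 0.625 = 0.4419 in.
R_nwl = 0.6 × 80 × 0.4419 × 23 = 487.8 kip (longitudinal, 2 welds).
R_nwt = 0.6 × 80 × 0.4419 × 9 = 190.9 kip (transverse, base value).
(i) R_nwl + R_nwt = 678.7 kip; (ii) 0.85 R_nwl + 1.5 R_nwt = 701 kip.
R_n = max = 701 kip [governs: (ii)]; R_n/Ω = 350.5 kip.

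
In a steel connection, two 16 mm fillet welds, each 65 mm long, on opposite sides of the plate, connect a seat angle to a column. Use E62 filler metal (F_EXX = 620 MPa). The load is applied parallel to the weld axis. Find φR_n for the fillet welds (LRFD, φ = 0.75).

Effective throat t_e = 0.707 × 16 = 11.31 mm.
Total length L = 130 mm; A_we = 11.31 × 130 = 1471 mm².
F_nw = 0.6 F_EXX = 0.6 × 620 = 372 MPa.
φR_n = 0.75 × 372 × 1471 × 10⁻³ = 410.3 kN.

φR_n ≈ 410 kN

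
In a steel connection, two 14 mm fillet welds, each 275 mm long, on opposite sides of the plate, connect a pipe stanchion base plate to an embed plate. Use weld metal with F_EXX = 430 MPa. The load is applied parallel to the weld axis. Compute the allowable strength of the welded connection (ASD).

Effective throat t_e = 0.707 × 14 = 9.898 mm.
Total length L = 550 mm; A_we = 9.898 × 550 = 5444 mm².
F_nw = 0.6 F_EXX = 0.6 × 430 = 258 MPa.
R_n = 258 × 5444 × 10⁻³ = 1405 kN; R_n/Ω = 1405/2.0 = 702.3 kN.

R_n/Ω ≈ 702 kN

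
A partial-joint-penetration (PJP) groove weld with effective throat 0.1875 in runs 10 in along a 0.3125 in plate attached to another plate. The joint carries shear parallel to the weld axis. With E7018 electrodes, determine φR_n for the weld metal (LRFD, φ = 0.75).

E70XX → F_EXX = 70 ksi.
Effective throat (given) t_e = 0.1875 in.
A_we = 0.1875 × 10 = 1.875 in².
F_nw = 0.6 F_EXX = 42 ksi.
φR_n = 0.75 × 42 × 1.875 = 59.06 kip.

φR_n ≈ 59.1 kip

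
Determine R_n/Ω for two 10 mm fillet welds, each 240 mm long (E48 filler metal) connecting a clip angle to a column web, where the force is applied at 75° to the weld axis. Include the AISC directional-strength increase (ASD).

R_n/Ω ≈ 721 kN

E48XX → F_EXX = 480 MPa.
t_e = 0.707 × 10 = 7.07 mm; A_we = 7.07 × 480 = 3394 mm².
Directional factor: 1.0 + 0.5 sin^1.5(75°) = 1.475.
F_nw = 0.6 × 480 × 1.475 = 424.7 MPa.
R_n/Ω = (424.7 × 3394) / 2.0 × 10⁻³ = 720.6 kN.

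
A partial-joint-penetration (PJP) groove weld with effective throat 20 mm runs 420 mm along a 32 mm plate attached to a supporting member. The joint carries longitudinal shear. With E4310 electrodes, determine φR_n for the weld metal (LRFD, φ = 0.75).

φR_n ≈ 1630 kN

E43XX → F_EXX = 430 MPa.
Effective throat (given) t_e = 20 mm.
A_we = 20 × 420 = 8400 mm².
F_nw = 0.6 F_EXX = 258 MPa.
φR_n = 0.75 × 258 × 8400 × 10⁻³ = 1625 kN.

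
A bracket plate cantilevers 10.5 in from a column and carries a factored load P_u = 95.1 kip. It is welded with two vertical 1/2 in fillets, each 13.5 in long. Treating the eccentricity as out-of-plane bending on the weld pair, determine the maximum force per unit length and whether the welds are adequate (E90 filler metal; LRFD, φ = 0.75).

f_max ≈ 16.8 kip/in; NOT adequate

E90XX → F_EXX = 90 ksi.
L_w = 2 × 13.5 = 27 in; section modulus (unit throat) S = 2 × L²/6 = 60.75 in².
Direct shear f_v = P/L_w = 95.1/27 = 3.522 kip/in.
Moment M = P × e = 95.1 × 10.5 = 998.55 kip·in; bending f_b = M/S = 16.44 kip/in.
f_max = √(f_v² + f_b²) = √(3.522² + 16.44²) = 16.81 kip/in.
φr_n = 0.75 × 0.6 × 90 × (0.707 × 0.5) = 14.32 kip/in → NOT adequate.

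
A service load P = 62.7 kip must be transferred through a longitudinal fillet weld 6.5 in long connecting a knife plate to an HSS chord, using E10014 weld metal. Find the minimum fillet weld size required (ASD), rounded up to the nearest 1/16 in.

w = 1/2 in

E100XX → F_EXX = 100 ksi.
Total weld length L = 6.5 in.
Required throat t_e = P × Ω / (0.6 F_EXX × L) = 62.7 × 2.0 / (0.6 × 100 × 6.5) = 0.3215 in.
Required leg w = t_e / 0.707 = 0.4548 in → use 1/2 in.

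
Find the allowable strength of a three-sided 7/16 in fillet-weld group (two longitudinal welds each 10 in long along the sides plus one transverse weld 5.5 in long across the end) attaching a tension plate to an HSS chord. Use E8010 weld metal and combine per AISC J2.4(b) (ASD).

E80XX → F_EXX = 80 ksi.
t_e = 0.707 × 0.4375 = 0.3093 in.
R_nwl = 0.6 × 80 × 0.3093 × 20 = 296.9 kips (longitudinal, 2 welds).
R_nwt = 0.6 × 80 × 0.3093 × 5.5 = 81.66 kips (transverse, base value).
(i) R_nwl + R_nwt = 378.6 kips; (ii) 0.85 R_nwl + 1.5 R_nwt = 374.9 kips.
R_n = max = 378.6 kips [governs: (i)]; R_n/Ω = 189.3 kips.

R_n/Ω ≈ 189 kips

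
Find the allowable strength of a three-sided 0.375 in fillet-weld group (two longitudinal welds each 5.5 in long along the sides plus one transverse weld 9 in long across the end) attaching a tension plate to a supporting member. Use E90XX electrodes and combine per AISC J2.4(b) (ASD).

R_n/Ω ≈ 164 kip

E90XX → F_EXX = 90 ksi.
t_e = 0.707 × 0.375 = 0.2651 in.
R_nwl = 0.6 × 90 × 0.2651 × 11 = 157.5 kip (longitudinal, 2 welds).
R_nwt = 0.6 × 90 × 0.2651 × 9 = 128.9 kip (transverse, base value).
(i) R_nwl + R_nwt = 286.3 kip; (ii) 0.85 R_nwl + 1.5 R_nwt = 327.1 kip.
R_n = max = 327.1 kip [governs: (ii)]; R_n/Ω = 163.6 kip.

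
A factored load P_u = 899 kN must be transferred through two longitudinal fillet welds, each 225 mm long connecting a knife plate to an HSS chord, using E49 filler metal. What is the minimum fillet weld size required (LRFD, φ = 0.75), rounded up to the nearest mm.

w = 13 mm

E49XX → F_EXX = 490 MPa.
Total weld length L = 450 mm.
Required throat t_e = P_u / (φ × 0.6 F_EXX × L) = 899 / (0.75 × 0.6 × 490 × 450 × 10⁻³) = 9.06 mm.
Required leg w = t_e / 0.707 = 12.82 mm → use 13 mm.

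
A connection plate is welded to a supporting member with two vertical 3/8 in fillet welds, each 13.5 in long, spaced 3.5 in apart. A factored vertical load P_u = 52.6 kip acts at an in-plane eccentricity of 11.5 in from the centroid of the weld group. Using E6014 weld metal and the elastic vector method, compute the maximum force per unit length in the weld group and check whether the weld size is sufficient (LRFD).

f_max ≈ 9.24 kip/in; NOT adequate

E60XX → F_EXX = 60 ksi.
Total weld length L_w = 27 in. Treat welds as unit-width lines.
Polar moment about centroid: J = 2[d³/12 + d(b/2)²] = 2[13.5³/12 + 13.5×1.75²] = 492.8 in³.
Direct shear f_v = P/L_w = 52.6 / 27 = 1.948 kip/in (vertical).
Torsion M = P·e = 52.6 × 11.5 = 604.9 kip·in.
Critical point at (x, y) = (1.75, 6.75) from centroid. f_tx = M·y/J = 8.286 kip/in; f_ty = M·x/J = 2.148 kip/in.
Resultant f_max = √[f_tx² + (f_v + f_ty)²] = √[8.286² + (1.948 + 2.148)²] = 9.244 kip/in.
Capacity per unit length: φr_n = 0.75 × 0.6 × 60 × (0.707 × 0.375) = 7.158 kip/in.
9.244 > 7.158 → NOT adequate.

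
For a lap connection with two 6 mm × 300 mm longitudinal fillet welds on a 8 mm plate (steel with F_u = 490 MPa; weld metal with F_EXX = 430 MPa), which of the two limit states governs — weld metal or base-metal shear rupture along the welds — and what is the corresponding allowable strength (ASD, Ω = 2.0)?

t_e = 0.707 × 6 = 4.242 mm; L = 600 mm.
Weld metal: R_n/Ω = (1/2.0) × 0.6 × 430 × 4.242 × 600 × 10⁻³ = 328.3 kN.
Base metal (shear rupture): R_n/Ω = (1/2.0) × 0.6 × 490 × 8 × 600 × 10⁻³ = 705.6 kN.
Governing: weld metal.

R_n/Ω ≈ 328 kN (weld metal governs)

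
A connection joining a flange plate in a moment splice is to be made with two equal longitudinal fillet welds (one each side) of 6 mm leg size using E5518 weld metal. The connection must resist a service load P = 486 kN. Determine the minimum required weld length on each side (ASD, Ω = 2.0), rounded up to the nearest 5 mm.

L = 350 mm on each side

E55XX → F_EXX = 550 MPa.
Throat t_e = 0.707 × 6 = 4.242 mm.
r_n/Ω = (0.6 × 550 × 4.242) / 2.0 = 699.9 N/mm = 0.6999 kN/mm.
L_req = P / (r_n/Ω) = 486 / 0.6999 = 694.4 mm total.
Per side: 694.4 / 2 = 347.2 mm.
Round up → use L = 350 mm on each side.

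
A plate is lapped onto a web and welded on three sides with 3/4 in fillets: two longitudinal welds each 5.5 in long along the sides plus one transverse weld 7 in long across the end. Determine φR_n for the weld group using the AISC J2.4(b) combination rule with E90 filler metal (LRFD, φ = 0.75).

E90XX → F_EXX = 90 ksi.
t_e = 0.707 × 0.75 = 0.5302 in.
R_nwl = 0.6 × 90 × 0.5302 × 11 = 315 kips (longitudinal, 2 welds).
R_nwt = 0.6 × 90 × 0.5302 × 7 = 200.4 kips (transverse, base value).
(i) R_nwl + R_nwt = 515.4 kips; (ii) 0.85 R_nwl + 1.5 R_nwt = 568.4 kips.
R_n = max = 568.4 kips [governs: (ii)]; φR_n = 426.3 kips.

φR_n ≈ 426 kips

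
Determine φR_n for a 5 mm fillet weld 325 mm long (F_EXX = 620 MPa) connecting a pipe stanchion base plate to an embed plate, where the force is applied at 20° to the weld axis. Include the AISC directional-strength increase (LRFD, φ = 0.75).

t_e = 0.707 × 5 = 3.535 mm; A_we = 3.535 × 325 = 1149 mm².
Directional factor: 1.0 + 0.5 sin^1.5(20°) = 1.1.
F_nw = 0.6 × 620 × 1.1 = 409.2 MPa.
φR_n = 0.75 × 409.2 × 1149 × 10⁻³ = 352.6 kN.

φR_n ≈ 353 kN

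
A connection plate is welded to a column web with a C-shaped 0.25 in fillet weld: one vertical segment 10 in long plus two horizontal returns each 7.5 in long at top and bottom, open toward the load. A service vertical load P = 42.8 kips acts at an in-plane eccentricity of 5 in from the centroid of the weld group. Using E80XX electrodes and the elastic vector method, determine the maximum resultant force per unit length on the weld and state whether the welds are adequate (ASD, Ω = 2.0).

E80XX → F_EXX = 80 ksi.
Total weld length L_w = 25 in. Treat welds as unit-width lines.
Centroid: x̄ = 2×7.5×3.75 / 25 = 2.25 in from the vertical weld.
Polar moment about centroid: J = I_x + I_y = [10³/12 + 2×7.5×5²] + [10×2.25² + 2(7.5³/12 + 7.5×1.5²)] = 613 in³.
Direct shear f_v = P/L_w = 42.8 / 25 = 1.712 kip/in (vertical).
Torsion M = P·e = 42.8 × 5 = 214 kip·in.
Critical point at (x, y) = (5.25, 5) from centroid. f_tx = M·y/J = 1.745 kip/in; f_ty = M·x/J = 1.833 kip/in.
Resultant f_max = √[f_tx² + (f_v + f_ty)²] = √[1.745² + (1.712 + 1.833)²] = 3.951 kip/in.
Capacity per unit length: r_n/Ω = (1/2.0) × 0.6 × 80 × (0.707 × 0.25) = 4.242 kip/in.
3.951 ≤ 4.242 → adequate.

f_max ≈ 3.95 kip/in; adequate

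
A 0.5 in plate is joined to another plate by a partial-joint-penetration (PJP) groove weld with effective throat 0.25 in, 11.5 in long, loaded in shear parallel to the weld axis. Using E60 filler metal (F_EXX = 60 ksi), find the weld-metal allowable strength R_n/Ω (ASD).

R_n/Ω ≈ 51.8 kips

Effective throat (given) t_e = 0.25 in.
A_we = 0.25 × 11.5 = 2.875 in².
F_nw = 0.6 F_EXX = 36 ksi.
R_n/Ω = (36 × 2.875) / 2.0 = 51.75 kips.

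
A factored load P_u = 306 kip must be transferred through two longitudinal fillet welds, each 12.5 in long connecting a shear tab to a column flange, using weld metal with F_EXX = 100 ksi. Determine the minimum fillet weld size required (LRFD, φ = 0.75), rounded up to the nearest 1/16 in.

w = 7/16 in

Total weld length L = 25 in.
Required throat t_e = P_u / (φ × 0.6 F_EXX × L) = 306 / (0.75 × 0.6 × 100 × 25) = 0.272 in.
Required leg w = t_e / 0.707 = 0.3847 in → use 7/16 in.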